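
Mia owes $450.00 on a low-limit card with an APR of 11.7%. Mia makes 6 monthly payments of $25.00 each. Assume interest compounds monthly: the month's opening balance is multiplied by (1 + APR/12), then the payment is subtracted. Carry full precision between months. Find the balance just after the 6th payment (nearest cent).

$323.27

Monthly rate r = 11.7%/12 = 0.975% = 0.00975.
Each month: B ← B·(1+r) − $25.00.
Month 1: interest $4.39; balance after payment $429.39.
Month 2: interest $4.19; balance after payment $408.57.
Month 3: interest $3.98; balance after payment $387.56.
Month 4: interest $3.78; balance after payment $366.34.
Month 5: interest $3.57; balance after payment $344.91.
Month 6: interest $3.36; balance after payment $323.27.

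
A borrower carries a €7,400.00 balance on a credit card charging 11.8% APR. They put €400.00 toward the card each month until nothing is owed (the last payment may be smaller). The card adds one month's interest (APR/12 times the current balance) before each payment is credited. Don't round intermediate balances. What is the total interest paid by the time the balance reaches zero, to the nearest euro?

€808

Monthly rate r = 11.8%/12 = 0.983333% = 0.00983333.
Payoff takes n = ⌈−ln(1 − rB₀/P)/ln(1+r)⌉ = ⌈20.520⌉ = 21 payments; the last is €208.35.
Total paid = 20·€400.00 + €208.35 = €8,208.35.
Total interest = total paid − principal = €8,208.35 − €7,400.00 = €808.35.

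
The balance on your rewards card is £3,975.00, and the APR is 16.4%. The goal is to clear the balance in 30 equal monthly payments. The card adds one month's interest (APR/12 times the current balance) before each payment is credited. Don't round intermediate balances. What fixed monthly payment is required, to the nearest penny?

£162.40

Monthly rate r = 16.4%/12 = 1.36667% = 0.0136667.
Level-payment amortization: P = B₀·r / (1 − (1+r)^(−n)) = 3975.00·0.0136667 / (1 − 1.01367^(−30)).
Denominator 1 − (1+r)^(−30) = 0.334504632.
P = 54.325 / 0.334504632 ≈ 162.40.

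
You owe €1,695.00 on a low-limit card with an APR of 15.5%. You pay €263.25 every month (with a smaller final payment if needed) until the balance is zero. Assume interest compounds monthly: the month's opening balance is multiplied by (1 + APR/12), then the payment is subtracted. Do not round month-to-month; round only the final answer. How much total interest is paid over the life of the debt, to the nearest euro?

€86

Monthly rate r = 15.5%/12 = 1.29167% = 0.0129167.
Payoff takes n = ⌈−ln(1 − rB₀/P)/ln(1+r)⌉ = ⌈6.766⌉ = 7 payments; the last is €201.86.
Total paid = 6·€263.25 + €201.86 = €1,781.36.
Total interest = total paid − principal = €1,781.36 − €1,695.00 = €86.36.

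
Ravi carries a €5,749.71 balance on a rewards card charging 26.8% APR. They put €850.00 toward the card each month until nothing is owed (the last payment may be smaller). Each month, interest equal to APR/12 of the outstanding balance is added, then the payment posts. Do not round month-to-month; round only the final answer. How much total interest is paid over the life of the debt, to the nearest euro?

€555

Monthly rate r = 26.8%/12 = 2.23333% = 0.0223333.
Payoff takes n = ⌈−ln(1 − rB₀/P)/ln(1+r)⌉ = ⌈7.415⌉ = 8 payments; the last is €355.03.
Total paid = 7·€850.00 + €355.03 = €6,305.03.
Total interest = total paid − principal = €6,305.03 − €5,749.71 = €555.32.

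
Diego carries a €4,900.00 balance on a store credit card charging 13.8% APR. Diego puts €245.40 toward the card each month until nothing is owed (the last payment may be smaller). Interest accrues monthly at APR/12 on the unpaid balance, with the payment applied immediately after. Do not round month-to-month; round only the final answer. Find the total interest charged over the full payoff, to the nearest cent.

€699.07

Monthly rate r = 13.8%/12 = 1.15% = 0.0115.
Payoff takes n = ⌈−ln(1 − rB₀/P)/ln(1+r)⌉ = ⌈22.815⌉ = 23 payments; the last is €200.27.
Total paid = 22·€245.40 + €200.27 = €5,599.07.
Total interest = total paid − principal = €5,599.07 − €4,900.00 = €699.07.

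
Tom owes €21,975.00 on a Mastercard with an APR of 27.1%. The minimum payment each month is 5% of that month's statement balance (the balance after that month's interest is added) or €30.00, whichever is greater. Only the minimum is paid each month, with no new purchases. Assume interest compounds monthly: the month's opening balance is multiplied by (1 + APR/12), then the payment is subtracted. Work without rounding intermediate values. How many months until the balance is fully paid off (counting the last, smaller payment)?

Monthly rate r = 27.1%/12 = 2.25833% = 0.0225833.
While 5% of the post-interest balance exceeds €30.00, each month B ← (B·(1+r))·(1 − 0.05), i.e. B shrinks by the factor (1+r)·0.95 = 0.97145.
This holds for months 1–126. Entering month 127 the balance is €571.66; 5% of the post-interest balance is now below €30.00, so the flat €30.00 minimum applies from here.
From month 127 a fixed €30.00 at rate r clears €571.66 in 26 more payments. Total: 126 + 26 = 152 months.

152 months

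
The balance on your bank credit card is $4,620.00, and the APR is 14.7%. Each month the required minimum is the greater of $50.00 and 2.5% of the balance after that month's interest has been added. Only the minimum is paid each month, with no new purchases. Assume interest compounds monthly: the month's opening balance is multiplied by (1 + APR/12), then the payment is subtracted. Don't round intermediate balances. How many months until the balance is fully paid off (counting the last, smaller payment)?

119 months

Monthly rate r = 14.7%/12 = 1.225% = 0.01225.
While 2.5% of the post-interest balance exceeds $50.00, each month B ← (B·(1+r))·(1 − 0.025), i.e. B shrinks by the factor (1+r)·0.975 = 0.98694.
This holds for months 1–65. Entering month 66 the balance is $1,966.29; 2.5% of the post-interest balance is now below $50.00, so the flat $50.00 minimum applies from here.
From month 66 a fixed $50.00 at rate r clears $1,966.29 in 54 more payments. Total: 65 + 54 = 119 months.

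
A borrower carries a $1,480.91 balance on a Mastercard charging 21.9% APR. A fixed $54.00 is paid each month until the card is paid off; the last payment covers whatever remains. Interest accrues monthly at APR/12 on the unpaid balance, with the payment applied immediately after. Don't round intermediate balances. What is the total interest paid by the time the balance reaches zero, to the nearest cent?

Monthly rate r = 21.9%/12 = 1.825% = 0.01825.
Payoff takes n = ⌈−ln(1 − rB₀/P)/ln(1+r)⌉ = ⌈38.381⌉ = 39 payments; the last is $20.67.
Total paid = 38·$54.00 + $20.67 = $2,072.67.
Total interest = total paid − principal = $2,072.67 − $1,480.91 = $591.76.

$591.76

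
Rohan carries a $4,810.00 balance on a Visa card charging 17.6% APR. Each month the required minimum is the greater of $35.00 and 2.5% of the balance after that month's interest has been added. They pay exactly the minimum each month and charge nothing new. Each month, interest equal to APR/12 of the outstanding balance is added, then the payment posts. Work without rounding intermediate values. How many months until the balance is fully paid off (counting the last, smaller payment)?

Monthly rate r = 17.6%/12 = 1.46667% = 0.0146667.
While 2.5% of the post-interest balance exceeds $35.00, each month B ← (B·(1+r))·(1 − 0.025), i.e. B shrinks by the factor (1+r)·0.975 = 0.9893.
This holds for months 1–117. Entering month 118 the balance is $1,366.22; 2.5% of the post-interest balance is now below $35.00, so the flat $35.00 minimum applies from here.
From month 118 a fixed $35.00 at rate r clears $1,366.22 in 59 more payments. Total: 117 + 59 = 176 months.

176 months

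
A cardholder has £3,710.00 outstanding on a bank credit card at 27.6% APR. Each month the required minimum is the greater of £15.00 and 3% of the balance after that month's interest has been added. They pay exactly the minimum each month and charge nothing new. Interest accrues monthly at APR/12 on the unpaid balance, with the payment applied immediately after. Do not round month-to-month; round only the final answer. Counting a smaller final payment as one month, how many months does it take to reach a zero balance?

Monthly rate r = 27.6%/12 = 2.3% = 0.023.
While 3% of the post-interest balance exceeds £15.00, each month B ← (B·(1+r))·(1 − 0.03), i.e. B shrinks by the factor (1+r)·0.97 = 0.99231.
This holds for months 1–263. Entering month 264 the balance is £487.12; 3% of the post-interest balance is now below £15.00, so the flat £15.00 minimum applies from here.
From month 264 a fixed £15.00 at rate r clears £487.12 in 61 more payments. Total: 263 + 61 = 324 months.

324 months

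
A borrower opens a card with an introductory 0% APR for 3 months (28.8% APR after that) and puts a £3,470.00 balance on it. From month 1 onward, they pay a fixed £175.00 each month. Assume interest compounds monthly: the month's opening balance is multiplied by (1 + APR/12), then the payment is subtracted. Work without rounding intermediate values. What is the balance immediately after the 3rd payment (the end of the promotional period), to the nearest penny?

Promo months 1–3 at r₀ = 0%/12 = 0; months 4+ at r₁ = 28.8%/12 = 0.024.
After month 3 (no interest yet): B = £3,470.00 − 3·£175.00 = £2,945.00.

£2,945.00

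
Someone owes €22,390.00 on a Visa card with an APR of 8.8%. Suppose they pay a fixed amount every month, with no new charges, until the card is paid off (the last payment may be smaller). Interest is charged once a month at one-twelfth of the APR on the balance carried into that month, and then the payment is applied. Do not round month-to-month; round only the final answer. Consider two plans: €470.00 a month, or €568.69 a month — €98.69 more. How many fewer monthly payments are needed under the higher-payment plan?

Monthly rate r = 8.8%/12 = 0.733333% = 0.00733333.
At €470.00/mo: n = ⌈−ln(1 − rB₀/P)/ln(1+r)⌉ = 59 payments (last €386.09); total interest = total paid − €22,390.00 = €5,256.09.
At €568.69/mo: 47 payments (last €357.70); total interest €4,127.44.
Payments saved = 59 − 47 = 12.

12 fewer payments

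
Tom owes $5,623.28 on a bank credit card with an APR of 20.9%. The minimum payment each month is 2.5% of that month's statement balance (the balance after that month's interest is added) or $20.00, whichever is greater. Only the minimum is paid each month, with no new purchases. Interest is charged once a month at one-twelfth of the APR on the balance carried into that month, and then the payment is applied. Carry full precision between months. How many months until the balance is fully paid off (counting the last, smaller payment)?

312 months

Monthly rate r = 20.9%/12 = 1.74167% = 0.0174167.
While 2.5% of the post-interest balance exceeds $20.00, each month B ← (B·(1+r))·(1 − 0.025), i.e. B shrinks by the factor (1+r)·0.975 = 0.99198.
This holds for months 1–245. Entering month 246 the balance is $782.24; 2.5% of the post-interest balance is now below $20.00, so the flat $20.00 minimum applies from here.
From month 246 a fixed $20.00 at rate r clears $782.24 in 67 more payments. Total: 245 + 67 = 312 months.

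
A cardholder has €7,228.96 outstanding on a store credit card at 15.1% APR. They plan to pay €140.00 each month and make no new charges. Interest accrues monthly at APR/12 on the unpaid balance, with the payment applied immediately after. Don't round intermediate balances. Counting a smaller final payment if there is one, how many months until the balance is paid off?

Monthly rate r = 15.1%/12 = 1.25833% = 0.0125833.
Recurrence: B ← B·(1+r) − €140.00.
Month 1: interest €90.96; balance after payment €7,179.92.
Month 2: interest €90.35; balance after payment €7,130.27.
Closed form: n = −ln(1 − rB₀/P)/ln(1+r) = −ln(0.35025)/ln(1.01258) ≈ 83.895, so the balance reaches zero during payment 84.

84 months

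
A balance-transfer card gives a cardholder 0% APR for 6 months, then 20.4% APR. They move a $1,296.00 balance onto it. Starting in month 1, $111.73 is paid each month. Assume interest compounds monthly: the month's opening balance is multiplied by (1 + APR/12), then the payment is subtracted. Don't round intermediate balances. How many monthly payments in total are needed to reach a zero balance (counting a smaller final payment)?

12 months

Promo months 1–6 at r₀ = 0%/12 = 0; months 7+ at r₁ = 20.4%/12 = 0.017.
After month 6 (no interest yet): B = $1,296.00 − 6·$111.73 = $625.62.
Then at r₁ with $111.73/mo: n₂ = −ln(1 − r₁·B/P)/ln(1+r₁) ≈ 5.93 → 6 more payments.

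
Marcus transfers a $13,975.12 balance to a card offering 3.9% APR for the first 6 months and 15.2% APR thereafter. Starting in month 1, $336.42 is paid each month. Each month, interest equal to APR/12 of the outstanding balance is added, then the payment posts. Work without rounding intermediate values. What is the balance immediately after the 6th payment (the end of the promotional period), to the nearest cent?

Promo months 1–6 at r₀ = 3.9%/12 = 0.00325; months 7+ at r₁ = 15.2%/12 = 0.0126667.
After month 6: iterate B ← B·(1+r₀) − $336.42 for 6 months → $12,214.87.

$12,214.87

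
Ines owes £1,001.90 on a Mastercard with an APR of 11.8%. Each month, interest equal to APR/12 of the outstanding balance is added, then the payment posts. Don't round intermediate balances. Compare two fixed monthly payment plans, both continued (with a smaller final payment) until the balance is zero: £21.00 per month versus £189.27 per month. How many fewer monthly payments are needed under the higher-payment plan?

59 fewer payments

Monthly rate r = 11.8%/12 = 0.983333% = 0.00983333.
At £21.00/mo: n = ⌈−ln(1 − rB₀/P)/ln(1+r)⌉ = 65 payments (last £15.05); total interest = total paid − £1,001.90 = £357.15.
At £189.27/mo: 6 payments (last £87.85); total interest £32.30.
Payments saved = 65 − 6 = 59.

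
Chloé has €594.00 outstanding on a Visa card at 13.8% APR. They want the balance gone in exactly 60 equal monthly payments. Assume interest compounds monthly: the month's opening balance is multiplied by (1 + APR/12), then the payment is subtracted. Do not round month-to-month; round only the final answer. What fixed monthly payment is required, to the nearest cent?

Monthly rate r = 13.8%/12 = 1.15% = 0.0115.
Level-payment amortization: P = B₀·r / (1 − (1+r)^(−n)) = 594.00·0.0115 / (1 − 1.0115^(−60)).
Denominator 1 − (1+r)^(−60) = 0.496445161.
P = 6.831 / 0.496445161 ≈ 13.76.

€13.76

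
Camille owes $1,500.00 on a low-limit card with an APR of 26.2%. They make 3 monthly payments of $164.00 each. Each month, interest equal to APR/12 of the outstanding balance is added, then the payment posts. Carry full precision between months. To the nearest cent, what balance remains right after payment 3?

Monthly rate r = 26.2%/12 = 2.18333% = 0.0218333.
Each month: B ← B·(1+r) − $164.00.
Month 1: interest $32.75; balance after payment $1,368.75.
Month 2: interest $29.88; balance after payment $1,234.63.
Month 3: interest $26.96; balance after payment $1,097.59.

$1,097.59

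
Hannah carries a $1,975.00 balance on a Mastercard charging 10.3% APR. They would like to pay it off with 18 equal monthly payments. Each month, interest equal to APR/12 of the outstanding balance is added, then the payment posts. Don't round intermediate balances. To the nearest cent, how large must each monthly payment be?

Monthly rate r = 10.3%/12 = 0.858333% = 0.00858333.
Level-payment amortization: P = B₀·r / (1 − (1+r)^(−n)) = 1975.00·0.00858333 / (1 − 1.00858^(−18)).
Denominator 1 − (1+r)^(−18) = 0.142591411.
P = 16.9521 / 0.142591411 ≈ 118.89.

$118.89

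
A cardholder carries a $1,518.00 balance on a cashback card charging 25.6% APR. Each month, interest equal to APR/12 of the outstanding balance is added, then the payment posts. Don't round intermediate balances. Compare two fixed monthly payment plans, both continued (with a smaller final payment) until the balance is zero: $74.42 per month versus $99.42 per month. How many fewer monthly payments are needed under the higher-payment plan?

9 fewer payments

Monthly rate r = 25.6%/12 = 2.13333% = 0.0213333.
At $74.42/mo: n = ⌈−ln(1 − rB₀/P)/ln(1+r)⌉ = 28 payments (last $4.47); total interest = total paid − $1,518.00 = $495.81.
At $99.42/mo: 19 payments (last $66.93); total interest $338.49.
Payments saved = 28 − 19 = 9.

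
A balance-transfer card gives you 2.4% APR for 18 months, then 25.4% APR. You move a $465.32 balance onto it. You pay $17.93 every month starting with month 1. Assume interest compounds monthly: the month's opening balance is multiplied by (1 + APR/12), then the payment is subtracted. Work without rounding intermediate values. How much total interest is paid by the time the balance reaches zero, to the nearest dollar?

Promo months 1–18 at r₀ = 2.4%/12 = 0.002; months 19+ at r₁ = 25.4%/12 = 0.0211667.
After month 18: iterate B ← B·(1+r₀) − $17.93 for 18 months → $154.07.
Then at r₁ with $17.93/mo: n₂ = −ln(1 − r₁·B/P)/ln(1+r₁) ≈ 9.58 → 10 more payments.
Total paid = 27·$17.93 + $10.53 = $494.64; interest = $494.64 − $465.32 = $29.32.

$29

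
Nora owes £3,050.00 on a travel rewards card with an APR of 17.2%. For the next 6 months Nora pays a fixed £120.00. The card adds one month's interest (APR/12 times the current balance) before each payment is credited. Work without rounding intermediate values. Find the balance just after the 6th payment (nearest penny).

Monthly rate r = 17.2%/12 = 1.43333% = 0.0143333.
Each month: B ← B·(1+r) − £120.00.
Month 1: interest £43.72; balance after payment £2,973.72.
Month 2: interest £42.62; balance after payment £2,896.34.
Month 3: interest £41.51; balance after payment £2,817.85.
Month 4: interest £40.39; balance after payment £2,738.24.
Month 5: interest £39.25; balance after payment £2,657.49.
Month 6: interest £38.09; balance after payment £2,575.58.

£2,575.58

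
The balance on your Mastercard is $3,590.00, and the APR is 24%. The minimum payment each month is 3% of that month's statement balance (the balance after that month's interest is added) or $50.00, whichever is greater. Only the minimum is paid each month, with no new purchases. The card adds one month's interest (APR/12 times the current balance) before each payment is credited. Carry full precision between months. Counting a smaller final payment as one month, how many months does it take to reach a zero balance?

Monthly rate r = 24%/12 = 2% = 0.02.
While 3% of the post-interest balance exceeds $50.00, each month B ← (B·(1+r))·(1 − 0.03), i.e. B shrinks by the factor (1+r)·0.97 = 0.9894.
This holds for months 1–74. Entering month 75 the balance is $1,631.61; 3% of the post-interest balance is now below $50.00, so the flat $50.00 minimum applies from here.
From month 75 a fixed $50.00 at rate r clears $1,631.61 in 54 more payments. Total: 74 + 54 = 128 months.

128 months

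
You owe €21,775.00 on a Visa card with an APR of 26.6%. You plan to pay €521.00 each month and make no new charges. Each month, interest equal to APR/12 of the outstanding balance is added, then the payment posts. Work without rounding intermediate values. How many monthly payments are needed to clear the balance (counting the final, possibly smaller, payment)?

120 months

Monthly rate r = 26.6%/12 = 2.21667% = 0.0221667.
Recurrence: B ← B·(1+r) − €521.00.
Month 1: interest €482.68; balance after payment €21,736.68.
Month 2: interest €481.83; balance after payment €21,697.51.
Closed form: n = −ln(1 − rB₀/P)/ln(1+r) = −ln(0.073552)/ln(1.02217) ≈ 119.033, so the balance reaches zero during payment 120.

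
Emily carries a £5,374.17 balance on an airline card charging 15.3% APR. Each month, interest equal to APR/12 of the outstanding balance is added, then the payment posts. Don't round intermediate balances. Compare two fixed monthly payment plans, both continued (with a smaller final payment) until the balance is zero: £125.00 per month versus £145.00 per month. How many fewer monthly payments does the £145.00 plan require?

Monthly rate r = 15.3%/12 = 1.275% = 0.01275.
At £125.00/mo: n = ⌈−ln(1 − rB₀/P)/ln(1+r)⌉ = 63 payments (last £88.33); total interest = total paid − £5,374.17 = £2,464.16.
At £145.00/mo: 51 payments (last £71.68); total interest £1,947.51.
Payments saved = 63 − 51 = 12.

12 fewer payments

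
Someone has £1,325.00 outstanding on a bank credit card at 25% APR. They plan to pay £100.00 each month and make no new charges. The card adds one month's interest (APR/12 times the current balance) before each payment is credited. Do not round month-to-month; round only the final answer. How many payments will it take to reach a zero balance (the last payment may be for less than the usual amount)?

Monthly rate r = 25%/12 = 2.08333% = 0.0208333.
Recurrence: B ← B·(1+r) − £100.00.
Month 1: interest £27.60; balance after payment £1,252.60.
Month 2: interest £26.10; balance after payment £1,178.70.
Closed form: n = −ln(1 − rB₀/P)/ln(1+r) = −ln(0.72396)/ln(1.02083) ≈ 15.666, so the balance reaches zero during payment 16.

16 payments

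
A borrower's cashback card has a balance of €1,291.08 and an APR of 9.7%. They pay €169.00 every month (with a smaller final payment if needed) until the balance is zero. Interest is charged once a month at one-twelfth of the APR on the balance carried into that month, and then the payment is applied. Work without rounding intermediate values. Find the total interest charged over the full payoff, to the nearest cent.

Monthly rate r = 9.7%/12 = 0.808333% = 0.00808333.
Payoff takes n = ⌈−ln(1 − rB₀/P)/ln(1+r)⌉ = ⌈7.917⌉ = 8 payments; the last is €155.10.
Total paid = 7·€169.00 + €155.10 = €1,338.10.
Total interest = total paid − principal = €1,338.10 − €1,291.08 = €47.02.

€47.02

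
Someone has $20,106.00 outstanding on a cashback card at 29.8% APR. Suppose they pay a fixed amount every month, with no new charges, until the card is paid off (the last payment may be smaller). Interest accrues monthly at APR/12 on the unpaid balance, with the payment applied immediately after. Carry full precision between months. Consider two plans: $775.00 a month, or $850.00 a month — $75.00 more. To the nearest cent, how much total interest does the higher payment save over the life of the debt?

Monthly rate r = 29.8%/12 = 2.48333% = 0.0248333.
At $775.00/mo: n = ⌈−ln(1 − rB₀/P)/ln(1+r)⌉ = 43 payments (last $104.93); total interest = total paid − $20,106.00 = $12,548.93.
At $850.00/mo: 37 payments (last $77.87); total interest $10,571.87.
Interest saved = $12,548.93 − $10,571.87 = $1,977.06.

$1,977.06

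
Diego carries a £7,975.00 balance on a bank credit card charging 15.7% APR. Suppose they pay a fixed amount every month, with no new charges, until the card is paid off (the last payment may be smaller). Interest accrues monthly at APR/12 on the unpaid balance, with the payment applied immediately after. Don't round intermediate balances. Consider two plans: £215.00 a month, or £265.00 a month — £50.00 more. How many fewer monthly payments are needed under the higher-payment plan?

13 fewer payments

Monthly rate r = 15.7%/12 = 1.30833% = 0.0130833.
At £215.00/mo: n = ⌈−ln(1 − rB₀/P)/ln(1+r)⌉ = 52 payments (last £20.78); total interest = total paid − £7,975.00 = £3,010.78.
At £265.00/mo: 39 payments (last £132.83); total interest £2,227.83.
Payments saved = 52 − 39 = 13.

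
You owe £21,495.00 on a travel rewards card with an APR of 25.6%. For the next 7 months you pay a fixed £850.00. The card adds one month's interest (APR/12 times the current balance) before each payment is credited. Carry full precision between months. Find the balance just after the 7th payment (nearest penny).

£18,573.18

Monthly rate r = 25.6%/12 = 2.13333% = 0.0213333.
Each month: B ← B·(1+r) − £850.00.
Month 1: interest £458.56; balance after payment £21,103.56.
Month 2: interest £450.21; balance after payment £20,703.77.
Month 3: interest £441.68; balance after payment £20,295.45.
Month 4: interest £432.97; balance after payment £19,878.42.
Month 5: interest £424.07; balance after payment £19,452.49.
Month 6: interest £414.99; balance after payment £19,017.48.
Month 7: interest £405.71; balance after payment £18,573.18.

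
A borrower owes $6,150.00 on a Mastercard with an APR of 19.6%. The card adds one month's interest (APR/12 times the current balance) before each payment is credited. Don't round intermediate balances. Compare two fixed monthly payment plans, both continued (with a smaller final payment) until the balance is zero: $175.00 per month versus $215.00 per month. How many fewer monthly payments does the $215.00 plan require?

Monthly rate r = 19.6%/12 = 1.63333% = 0.0163333.
At $175.00/mo: n = ⌈−ln(1 − rB₀/P)/ln(1+r)⌉ = 53 payments (last $117.45); total interest = total paid − $6,150.00 = $3,067.45.
At $215.00/mo: 39 payments (last $185.65); total interest $2,205.65.
Payments saved = 53 − 39 = 14.

14 fewer payments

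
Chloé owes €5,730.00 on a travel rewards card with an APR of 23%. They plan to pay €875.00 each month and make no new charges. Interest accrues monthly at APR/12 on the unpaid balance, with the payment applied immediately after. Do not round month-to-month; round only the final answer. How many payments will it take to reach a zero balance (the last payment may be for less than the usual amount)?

8 payments

Monthly rate r = 23%/12 = 1.91667% = 0.0191667.
Recurrence: B ← B·(1+r) − €875.00.
Month 1: interest €109.82; balance after payment €4,964.82.
Month 2: interest €95.16; balance after payment €4,184.98.
Closed form: n = −ln(1 − rB₀/P)/ln(1+r) = −ln(0.87449)/ln(1.01917) ≈ 7.064, so the balance reaches zero during payment 8.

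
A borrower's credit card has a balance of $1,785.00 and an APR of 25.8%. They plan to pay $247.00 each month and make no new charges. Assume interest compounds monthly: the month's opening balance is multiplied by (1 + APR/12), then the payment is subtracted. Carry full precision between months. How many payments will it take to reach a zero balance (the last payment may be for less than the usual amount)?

8 payments

Monthly rate r = 25.8%/12 = 2.15% = 0.0215.
Recurrence: B ← B·(1+r) − $247.00.
Month 1: interest $38.38; balance after payment $1,576.38.
Month 2: interest $33.89; balance after payment $1,363.27.
Closed form: n = −ln(1 − rB₀/P)/ln(1+r) = −ln(0.84463)/ln(1.0215) ≈ 7.938, so the balance reaches zero during payment 8.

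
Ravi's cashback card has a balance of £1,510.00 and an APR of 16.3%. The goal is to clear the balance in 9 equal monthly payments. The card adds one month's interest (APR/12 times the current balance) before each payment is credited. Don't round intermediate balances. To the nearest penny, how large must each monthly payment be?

£179.38

Monthly rate r = 16.3%/12 = 1.35833% = 0.0135833.
Level-payment amortization: P = B₀·r / (1 − (1+r)^(−n)) = 1510.00·0.0135833 / (1 − 1.01358^(−9)).
Denominator 1 − (1+r)^(−9) = 0.114344439.
P = 20.5108 / 0.114344439 ≈ 179.38.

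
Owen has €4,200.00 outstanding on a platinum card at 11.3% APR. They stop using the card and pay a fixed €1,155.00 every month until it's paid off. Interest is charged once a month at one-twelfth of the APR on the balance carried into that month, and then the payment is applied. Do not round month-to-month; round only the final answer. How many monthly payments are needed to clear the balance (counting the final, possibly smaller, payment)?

Monthly rate r = 11.3%/12 = 0.941667% = 0.00941667.
Recurrence: B ← B·(1+r) − €1,155.00.
Month 1: interest €39.55; balance after payment €3,084.55.
Month 2: interest €29.05; balance after payment €1,958.60.
Month 3: interest €18.44; balance after payment €822.04.
Month 4: interest €7.74; balance after payment €0.00.

4 months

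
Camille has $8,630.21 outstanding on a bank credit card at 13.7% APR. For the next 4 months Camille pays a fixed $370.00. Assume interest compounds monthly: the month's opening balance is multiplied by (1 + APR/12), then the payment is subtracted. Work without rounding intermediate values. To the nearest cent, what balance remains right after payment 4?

$7,525.59

Monthly rate r = 13.7%/12 = 1.14167% = 0.0114167.
Each month: B ← B·(1+r) − $370.00.
Month 1: interest $98.53; balance after payment $8,358.74.
Month 2: interest $95.43; balance after payment $8,084.17.
Month 3: interest $92.29; balance after payment $7,806.46.
Month 4: interest $89.12; balance after payment $7,525.59.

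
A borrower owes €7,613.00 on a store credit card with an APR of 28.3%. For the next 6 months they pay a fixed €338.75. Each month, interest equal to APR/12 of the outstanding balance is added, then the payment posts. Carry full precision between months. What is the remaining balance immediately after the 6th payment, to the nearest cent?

Monthly rate r = 28.3%/12 = 2.35833% = 0.0235833.
Each month: B ← B·(1+r) − €338.75.
Month 1: interest €179.54; balance after payment €7,453.79.
Month 2: interest €175.79; balance after payment €7,290.83.
Month 3: interest €171.94; balance after payment €7,124.02.
Month 4: interest €168.01; balance after payment €6,953.28.
Month 5: interest €163.98; balance after payment €6,778.51.
Month 6: interest €159.86; balance after payment €6,599.62.

€6,599.62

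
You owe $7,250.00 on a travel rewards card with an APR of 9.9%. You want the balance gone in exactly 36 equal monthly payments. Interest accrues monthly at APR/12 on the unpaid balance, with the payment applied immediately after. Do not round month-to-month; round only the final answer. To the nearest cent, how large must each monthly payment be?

$233.60

Monthly rate r = 9.9%/12 = 0.825% = 0.00825.
Level-payment amortization: P = B₀·r / (1 − (1+r)^(−n)) = 7250.00·0.00825 / (1 − 1.00825^(−36)).
Denominator 1 − (1+r)^(−36) = 0.25605009.
P = 59.8125 / 0.25605009 ≈ 233.60.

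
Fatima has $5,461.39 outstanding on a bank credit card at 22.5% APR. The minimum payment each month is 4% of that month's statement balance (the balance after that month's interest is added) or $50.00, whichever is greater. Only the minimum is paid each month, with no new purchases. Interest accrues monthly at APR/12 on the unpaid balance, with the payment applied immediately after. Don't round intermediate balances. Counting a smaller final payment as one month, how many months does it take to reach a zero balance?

Monthly rate r = 22.5%/12 = 1.875% = 0.01875.
While 4% of the post-interest balance exceeds $50.00, each month B ← (B·(1+r))·(1 − 0.04), i.e. B shrinks by the factor (1+r)·0.96 = 0.978.
This holds for months 1–68. Entering month 69 the balance is $1,203.22; 4% of the post-interest balance is now below $50.00, so the flat $50.00 minimum applies from here.
From month 69 a fixed $50.00 at rate r clears $1,203.22 in 33 more payments. Total: 68 + 33 = 101 months.

101 months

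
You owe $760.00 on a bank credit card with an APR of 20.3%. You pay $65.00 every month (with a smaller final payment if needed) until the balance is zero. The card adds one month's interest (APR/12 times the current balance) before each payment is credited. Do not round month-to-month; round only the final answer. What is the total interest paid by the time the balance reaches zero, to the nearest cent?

Monthly rate r = 20.3%/12 = 1.69167% = 0.0169167.
Payoff takes n = ⌈−ln(1 − rB₀/P)/ln(1+r)⌉ = ⌈13.138⌉ = 14 payments; the last is $9.03.
Total paid = 13·$65.00 + $9.03 = $854.03.
Total interest = total paid − principal = $854.03 − $760.00 = $94.03.

$94.03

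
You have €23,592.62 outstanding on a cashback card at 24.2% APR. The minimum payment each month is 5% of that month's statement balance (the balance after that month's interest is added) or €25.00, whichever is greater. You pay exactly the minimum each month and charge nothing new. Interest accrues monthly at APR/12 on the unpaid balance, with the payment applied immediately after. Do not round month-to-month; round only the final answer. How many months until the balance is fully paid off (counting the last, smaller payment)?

149 months

Monthly rate r = 24.2%/12 = 2.01667% = 0.0201667.
While 5% of the post-interest balance exceeds €25.00, each month B ← (B·(1+r))·(1 − 0.05), i.e. B shrinks by the factor (1+r)·0.95 = 0.96916.
This holds for months 1–124. Entering month 125 the balance is €484.98; 5% of the post-interest balance is now below €25.00, so the flat €25.00 minimum applies from here.
From month 125 a fixed €25.00 at rate r clears €484.98 in 25 more payments. Total: 124 + 25 = 149 months.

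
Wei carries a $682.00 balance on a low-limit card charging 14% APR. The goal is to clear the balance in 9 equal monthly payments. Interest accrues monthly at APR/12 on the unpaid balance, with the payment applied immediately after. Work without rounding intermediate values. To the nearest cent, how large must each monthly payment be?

$80.27

Monthly rate r = 14%/12 = 1.16667% = 0.0116667.
Level-payment amortization: P = B₀·r / (1 − (1+r)^(−n)) = 682.00·0.0116667 / (1 − 1.01167^(−9)).
Denominator 1 − (1+r)^(−9) = 0.0991281142.
P = 7.95667 / 0.0991281142 ≈ 80.27.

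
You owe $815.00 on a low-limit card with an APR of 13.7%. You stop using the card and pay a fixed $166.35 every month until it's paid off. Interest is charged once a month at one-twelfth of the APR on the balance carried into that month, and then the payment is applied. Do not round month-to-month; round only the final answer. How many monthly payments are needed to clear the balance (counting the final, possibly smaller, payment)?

6 months

Monthly rate r = 13.7%/12 = 1.14167% = 0.0114167.
Recurrence: B ← B·(1+r) − $166.35.
Month 1: interest $9.30; balance after payment $657.95.
Month 2: interest $7.51; balance after payment $499.12.
Month 3: interest $5.70; balance after payment $338.46.
Month 4: interest $3.86; balance after payment $175.98.
Month 5: interest $2.01; balance after payment $11.64.
Month 6: interest $0.13; balance after payment $0.00.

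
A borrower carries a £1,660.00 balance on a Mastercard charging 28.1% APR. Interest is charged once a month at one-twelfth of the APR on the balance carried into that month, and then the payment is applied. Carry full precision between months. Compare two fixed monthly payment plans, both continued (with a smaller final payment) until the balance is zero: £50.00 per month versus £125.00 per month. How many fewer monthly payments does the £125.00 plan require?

48 fewer payments

Monthly rate r = 28.1%/12 = 2.34167% = 0.0234167.
At £50.00/mo: n = ⌈−ln(1 − rB₀/P)/ln(1+r)⌉ = 65 payments (last £45.71); total interest = total paid − £1,660.00 = £1,585.71.
At £125.00/mo: 17 payments (last £11.61); total interest £351.61.
Payments saved = 65 − 17 = 48.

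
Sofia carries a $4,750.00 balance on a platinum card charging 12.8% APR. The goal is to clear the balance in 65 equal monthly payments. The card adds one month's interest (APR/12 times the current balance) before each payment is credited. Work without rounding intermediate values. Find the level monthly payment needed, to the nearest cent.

Monthly rate r = 12.8%/12 = 1.06667% = 0.0106667.
Level-payment amortization: P = B₀·r / (1 − (1+r)^(−n)) = 4750.00·0.0106667 / (1 − 1.01067^(−65)).
Denominator 1 − (1+r)^(−65) = 0.49825419.
P = 50.6667 / 0.49825419 ≈ 101.69.

$101.69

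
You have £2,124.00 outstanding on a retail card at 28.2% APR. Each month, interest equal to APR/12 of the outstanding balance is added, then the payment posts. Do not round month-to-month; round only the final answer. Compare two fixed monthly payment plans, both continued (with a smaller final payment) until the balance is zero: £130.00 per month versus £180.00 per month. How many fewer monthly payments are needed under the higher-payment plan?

Monthly rate r = 28.2%/12 = 2.35% = 0.0235.
At £130.00/mo: n = ⌈−ln(1 − rB₀/P)/ln(1+r)⌉ = 21 payments (last £111.40); total interest = total paid − £2,124.00 = £587.40.
At £180.00/mo: 14 payments (last £176.69); total interest £392.69.
Payments saved = 21 − 14 = 7.

7 fewer payments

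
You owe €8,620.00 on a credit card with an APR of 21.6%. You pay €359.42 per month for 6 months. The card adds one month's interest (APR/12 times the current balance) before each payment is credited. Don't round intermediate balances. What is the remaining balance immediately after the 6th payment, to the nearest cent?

€7,337.95

Monthly rate r = 21.6%/12 = 1.8% = 0.018.
Each month: B ← B·(1+r) − €359.42.
Month 1: interest €155.16; balance after payment €8,415.74.
Month 2: interest €151.48; balance after payment €8,207.80.
Month 3: interest €147.74; balance after payment €7,996.12.
Month 4: interest €143.93; balance after payment €7,780.63.
Month 5: interest €140.05; balance after payment €7,561.27.
Month 6: interest €136.10; balance after payment €7,337.95.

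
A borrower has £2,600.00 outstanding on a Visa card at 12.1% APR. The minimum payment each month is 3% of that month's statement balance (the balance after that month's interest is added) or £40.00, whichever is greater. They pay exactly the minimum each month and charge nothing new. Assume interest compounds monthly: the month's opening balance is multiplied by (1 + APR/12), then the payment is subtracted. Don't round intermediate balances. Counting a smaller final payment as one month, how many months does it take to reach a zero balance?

Monthly rate r = 12.1%/12 = 1.00833% = 0.0100833.
While 3% of the post-interest balance exceeds £40.00, each month B ← (B·(1+r))·(1 − 0.03), i.e. B shrinks by the factor (1+r)·0.97 = 0.97978.
This holds for months 1–34. Entering month 35 the balance is £1,298.25; 3% of the post-interest balance is now below £40.00, so the flat £40.00 minimum applies from here.
From month 35 a fixed £40.00 at rate r clears £1,298.25 in 40 more payments. Total: 34 + 40 = 74 months.

74 months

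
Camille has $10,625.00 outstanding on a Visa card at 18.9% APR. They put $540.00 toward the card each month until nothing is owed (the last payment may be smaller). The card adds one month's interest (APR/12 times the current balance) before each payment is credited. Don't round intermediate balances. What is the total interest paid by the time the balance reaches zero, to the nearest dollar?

Monthly rate r = 18.9%/12 = 1.575% = 0.01575.
Payoff takes n = ⌈−ln(1 − rB₀/P)/ln(1+r)⌉ = ⌈23.735⌉ = 24 payments; the last is $397.71.
Total paid = 23·$540.00 + $397.71 = $12,817.71.
Total interest = total paid − principal = $12,817.71 − $10,625.00 = $2,192.71.

$2,193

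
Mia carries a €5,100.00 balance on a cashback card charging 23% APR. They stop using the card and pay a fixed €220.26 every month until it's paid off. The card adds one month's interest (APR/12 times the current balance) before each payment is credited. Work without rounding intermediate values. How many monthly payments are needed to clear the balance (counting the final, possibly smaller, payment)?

Monthly rate r = 23%/12 = 1.91667% = 0.0191667.
Recurrence: B ← B·(1+r) − €220.26.
Month 1: interest €97.75; balance after payment €4,977.49.
Month 2: interest €95.40; balance after payment €4,852.63.
Closed form: n = −ln(1 − rB₀/P)/ln(1+r) = −ln(0.55621)/ln(1.01917) ≈ 30.898, so the balance reaches zero during payment 31.

31 months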